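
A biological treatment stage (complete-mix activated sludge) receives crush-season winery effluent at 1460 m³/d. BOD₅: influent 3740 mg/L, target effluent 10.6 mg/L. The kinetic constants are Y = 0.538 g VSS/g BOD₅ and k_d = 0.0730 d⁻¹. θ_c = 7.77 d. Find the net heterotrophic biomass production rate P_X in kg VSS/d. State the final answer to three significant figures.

P_X ≈ 1870 kg VSS/d

The observed yield is Y_obs = Y/(1 + k_d·θ_c) = 0.538 / (1 + 0.0730 × 7.77) = 0.538 / 1.567 = 0.3433 g VSS per g BOD₅ removed.
Q·(S₀ − S) = 1460 × (3740 − 10.6) × 10⁻³ = 5445 kg/d removed.
So the net sludge growth is P_X = 0.3433 × 5445 = 1869 kg VSS/d.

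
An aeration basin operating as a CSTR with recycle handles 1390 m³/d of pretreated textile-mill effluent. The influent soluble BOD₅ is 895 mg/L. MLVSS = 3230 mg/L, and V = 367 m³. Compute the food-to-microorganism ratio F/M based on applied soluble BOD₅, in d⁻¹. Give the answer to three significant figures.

F/M ≈ 1.05 d⁻¹

F/M = applied load / biomass = Q·S₀/(V·X) = 1390 × 895 / (367.0 × 3230) = 1.049 d⁻¹.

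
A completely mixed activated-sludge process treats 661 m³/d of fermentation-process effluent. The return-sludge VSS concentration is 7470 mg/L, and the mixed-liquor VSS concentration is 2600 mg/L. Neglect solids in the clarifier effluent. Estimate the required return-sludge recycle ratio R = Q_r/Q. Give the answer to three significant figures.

Mass balance around the secondary clarifier (neglecting effluent solids): R = X / (X_r − X) = 2600 / (7470 − 2600) = 0.5339.

R ≈ 0.534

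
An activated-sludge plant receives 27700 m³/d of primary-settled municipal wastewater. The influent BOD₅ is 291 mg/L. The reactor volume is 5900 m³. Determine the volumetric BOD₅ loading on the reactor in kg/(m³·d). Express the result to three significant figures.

Applied BOD₅ load per unit volume = Q·S₀/V = (27700 × 291/1000)/5900 = 1.366 kg BOD₅·m⁻³·d⁻¹.

L_v ≈ 1.37 kg BOD₅/(m³·d)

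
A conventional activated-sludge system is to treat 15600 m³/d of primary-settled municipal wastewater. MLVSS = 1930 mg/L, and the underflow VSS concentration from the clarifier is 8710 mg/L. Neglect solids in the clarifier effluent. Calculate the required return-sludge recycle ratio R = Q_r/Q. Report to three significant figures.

R ≈ 0.285

Mass balance around the secondary clarifier (neglecting effluent solids): R = X / (X_r − X) = 1930 / (8710 − 1930) = 0.2847.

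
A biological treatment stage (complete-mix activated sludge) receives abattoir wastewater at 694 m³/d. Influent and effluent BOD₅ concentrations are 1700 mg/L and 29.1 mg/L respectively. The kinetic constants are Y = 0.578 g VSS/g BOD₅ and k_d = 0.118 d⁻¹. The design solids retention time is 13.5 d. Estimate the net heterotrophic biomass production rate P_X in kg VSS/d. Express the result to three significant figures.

The observed yield is Y_obs = Y/(1 + k_d·θ_c) = 0.578 / (1 + 0.118 × 13.5) = 0.578 / 2.593 = 0.2229 g VSS per g BOD₅ removed.
ΔS = 1700 − 29.1 = 1671 mg/L, so the substrate removal rate is 694 × 1671/1000 = 1160 kg BOD₅/d.
Biomass produced: P_X = Y_obs·Q·ΔS = 0.2229 × 1160 ≈ 258.5 kg VSS/d.

P_X ≈ 258 kg VSS/d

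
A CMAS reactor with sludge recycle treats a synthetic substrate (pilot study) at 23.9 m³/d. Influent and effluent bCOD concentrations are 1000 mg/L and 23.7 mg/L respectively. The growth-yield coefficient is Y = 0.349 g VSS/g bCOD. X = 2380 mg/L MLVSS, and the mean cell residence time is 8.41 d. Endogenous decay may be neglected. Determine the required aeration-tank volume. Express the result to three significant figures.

V·X = Y·Q·ΔS·θ_c gives V = 0.349 × 23.9 × (1000 − 23.7) × 8.41 / 2380 = 28.78 m³.

V ≈ 28.8 m³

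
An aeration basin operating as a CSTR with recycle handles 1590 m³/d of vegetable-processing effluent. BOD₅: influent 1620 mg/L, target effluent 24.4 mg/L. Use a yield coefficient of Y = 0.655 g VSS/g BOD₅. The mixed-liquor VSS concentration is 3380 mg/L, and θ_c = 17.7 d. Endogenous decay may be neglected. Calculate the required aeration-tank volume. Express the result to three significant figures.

V ≈ 8700 m³

V·X = Y·Q·ΔS·θ_c gives V = 0.655 × 1590 × (1620 − 24.4) × 17.7 / 3380 = 8702 m³.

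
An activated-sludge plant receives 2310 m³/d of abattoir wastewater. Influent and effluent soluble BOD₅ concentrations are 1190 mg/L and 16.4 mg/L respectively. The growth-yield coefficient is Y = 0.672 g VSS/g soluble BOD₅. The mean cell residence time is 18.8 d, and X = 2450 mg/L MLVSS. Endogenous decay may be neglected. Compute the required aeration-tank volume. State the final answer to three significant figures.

V·X = Y·Q·ΔS·θ_c gives V = 0.672 × 2310 × (1190 − 16.4) × 18.8 / 2450 = 13980 m³.

V ≈ 14000 m³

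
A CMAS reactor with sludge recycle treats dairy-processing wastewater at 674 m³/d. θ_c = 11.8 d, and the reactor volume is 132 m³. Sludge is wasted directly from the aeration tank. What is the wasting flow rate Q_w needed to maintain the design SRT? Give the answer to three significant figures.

Q_w ≈ 11.2 m³/d

For wasting at MLVSS concentration, Q_w = V/θ_c = 132.0/11.8 = 11.19 m³/d.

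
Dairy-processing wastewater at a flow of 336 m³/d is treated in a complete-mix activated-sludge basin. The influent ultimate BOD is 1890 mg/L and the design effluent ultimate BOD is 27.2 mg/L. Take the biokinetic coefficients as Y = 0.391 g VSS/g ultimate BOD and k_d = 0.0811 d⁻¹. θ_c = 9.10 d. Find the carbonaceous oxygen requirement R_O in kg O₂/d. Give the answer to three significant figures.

Y_obs = Y / (1 + k_d θ_c) = 0.391 / (1 + 0.0811 × 9.10) = 0.391 / 1.738 = 0.2250.
Mass of ultimate BOD removed per day: Q(S₀ − S) = 336 × 1863 g/m³ = 625.9 kg/d.
Biomass synthesised: P_X = Y_obs × 625.9 = 140.8 kg VSS/d.
R_O = Q·(S₀ − S) − 1.42·P_X = 625.9 − 1.42 × 140.8 = 426.0 kg O₂/d.

R_O ≈ 426 kg O₂/d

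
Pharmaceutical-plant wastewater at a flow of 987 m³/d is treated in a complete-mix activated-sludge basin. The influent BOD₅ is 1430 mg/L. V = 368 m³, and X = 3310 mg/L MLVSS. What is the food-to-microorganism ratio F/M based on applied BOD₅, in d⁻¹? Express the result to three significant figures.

Food-to-microorganism ratio F/M = Q S₀ / (V X) = 987 × 1430 / (368.0 × 3310) = 1.159 d⁻¹.

F/M ≈ 1.16 d⁻¹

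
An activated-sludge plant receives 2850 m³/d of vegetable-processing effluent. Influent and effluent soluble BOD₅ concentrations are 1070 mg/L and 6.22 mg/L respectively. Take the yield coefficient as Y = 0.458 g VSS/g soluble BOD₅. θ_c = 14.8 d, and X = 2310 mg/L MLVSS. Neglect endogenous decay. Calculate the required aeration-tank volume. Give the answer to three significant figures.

V ≈ 8900 m³

With k_d = 0 the design equation reduces to V = Y Q (S₀−S) θ_c / X = 0.458 × 2850 × (1070 − 6.22) × 14.8 / 2310 = 8896 m³.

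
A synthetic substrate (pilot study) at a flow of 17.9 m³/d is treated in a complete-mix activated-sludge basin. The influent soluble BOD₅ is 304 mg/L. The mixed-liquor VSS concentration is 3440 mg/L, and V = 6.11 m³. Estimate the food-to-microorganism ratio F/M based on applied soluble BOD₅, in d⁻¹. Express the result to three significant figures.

F/M ≈ 0.259 d⁻¹

F/M = applied load / biomass = Q·S₀/(V·X) = 17.9 × 304 / (6.110 × 3440) = 0.2589 d⁻¹.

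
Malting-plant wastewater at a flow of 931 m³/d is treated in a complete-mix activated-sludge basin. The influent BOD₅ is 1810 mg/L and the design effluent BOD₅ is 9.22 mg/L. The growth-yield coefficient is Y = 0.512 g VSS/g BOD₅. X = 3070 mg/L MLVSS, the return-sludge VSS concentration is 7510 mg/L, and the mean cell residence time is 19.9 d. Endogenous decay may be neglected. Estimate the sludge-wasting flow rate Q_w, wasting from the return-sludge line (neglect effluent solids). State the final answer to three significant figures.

Q_w ≈ 114 m³/d

Biomass mass balance (decay neglected): V·X = Y·Q·(S₀ − S)·θ_c, so V = 0.512 × 931 × (1810 − 9.22) × 19.9 / 3070 = 5564 m³.
Wasting from the return line (neglecting effluent solids): Q_w = V·X / (θ_c·X_r) = 5564 × 3070 / (19.9 × 7510) = 114.3 m³/d.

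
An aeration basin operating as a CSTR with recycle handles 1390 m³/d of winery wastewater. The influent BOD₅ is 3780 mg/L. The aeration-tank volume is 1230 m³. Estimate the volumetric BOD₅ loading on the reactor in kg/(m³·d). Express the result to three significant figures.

Volumetric loading L_v = Q·S₀ / V = 1390 × 3780 g/m³ / 1230 m³ = 4272 g/(m³·d) = 4.272 kg BOD₅/(m³·d).

L_v ≈ 4.27 kg BOD₅/(m³·d)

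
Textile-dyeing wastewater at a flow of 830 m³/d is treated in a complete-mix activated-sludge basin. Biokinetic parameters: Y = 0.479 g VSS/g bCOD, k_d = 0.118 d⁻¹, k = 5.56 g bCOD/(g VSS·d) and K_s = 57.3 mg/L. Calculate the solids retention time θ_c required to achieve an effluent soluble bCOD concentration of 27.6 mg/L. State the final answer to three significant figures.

θ_c ≈ 1.34 d

From 1/θ_c = Y·k·S/(K_s + S) − k_d: Y·k·S/(K_s+S) = 0.479 × 5.56 × 27.6 / (57.3 + 27.6) = 0.8658 d⁻¹.
1/θ_c = 0.8658 − 0.118 = 0.7478 d⁻¹, so θ_c = 1.337 d.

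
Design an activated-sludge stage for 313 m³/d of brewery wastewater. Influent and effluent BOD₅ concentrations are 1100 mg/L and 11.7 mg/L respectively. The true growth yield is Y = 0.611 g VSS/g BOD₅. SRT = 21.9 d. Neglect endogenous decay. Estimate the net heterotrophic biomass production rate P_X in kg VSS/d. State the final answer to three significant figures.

With endogenous decay neglected, the observed yield equals the true yield: Y_obs = Y = 0.611 g VSS/g BOD₅.
ΔS = 1100 − 11.7 = 1088 mg/L, so the substrate removal rate is 313 × 1088/1000 = 340.6 kg BOD₅/d.
Biomass produced: P_X = Y_obs·Q·ΔS = 0.6110 × 340.6 ≈ 208.1 kg VSS/d.

P_X ≈ 208 kg VSS/d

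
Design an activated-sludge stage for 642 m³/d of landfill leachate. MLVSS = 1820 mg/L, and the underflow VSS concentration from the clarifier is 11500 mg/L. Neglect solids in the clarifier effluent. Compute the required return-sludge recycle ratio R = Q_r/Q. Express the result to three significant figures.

R ≈ 0.188

R = Q_r/Q = X/(X_r − X) = 1820 / (11500 − 1820) = 0.1880.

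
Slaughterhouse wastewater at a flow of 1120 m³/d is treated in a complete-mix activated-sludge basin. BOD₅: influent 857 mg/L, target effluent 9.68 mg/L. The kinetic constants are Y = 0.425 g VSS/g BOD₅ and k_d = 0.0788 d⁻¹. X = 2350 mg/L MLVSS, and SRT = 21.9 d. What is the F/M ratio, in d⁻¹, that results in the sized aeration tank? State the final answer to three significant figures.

F/M ≈ 0.296 d⁻¹

From the SRT design equation V = Y Q (S₀−S) θ_c / [X (1 + k_d θ_c)] = 0.425 × 1120 × (857 − 9.68) × 21.9 / [2350 × (1 + 0.0788 × 21.9)] = 8.83×10^6 / 6405 = 1379 m³.
F/M = Q·S₀ / (V·X) = 1120 × 857 / (1379 × 2350) = 0.2962 g BOD₅·(g VSS·d)⁻¹.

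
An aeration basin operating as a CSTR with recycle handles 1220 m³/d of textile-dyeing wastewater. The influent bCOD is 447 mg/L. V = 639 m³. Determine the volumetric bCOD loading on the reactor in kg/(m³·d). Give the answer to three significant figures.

L_v ≈ 0.853 kg bCOD/(m³·d)

Volumetric loading L_v = Q·S₀ / V = 1220 × 447 g/m³ / 639.0 m³ = 853.4 g/(m³·d) = 0.8534 kg bCOD/(m³·d).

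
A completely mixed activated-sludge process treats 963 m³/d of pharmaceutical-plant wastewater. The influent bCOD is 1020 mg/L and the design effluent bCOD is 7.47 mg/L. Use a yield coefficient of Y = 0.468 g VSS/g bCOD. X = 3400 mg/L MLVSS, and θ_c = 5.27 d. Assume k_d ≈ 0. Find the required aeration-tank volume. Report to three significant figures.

V ≈ 707 m³

With k_d = 0 the design equation reduces to V = Y Q (S₀−S) θ_c / X = 0.468 × 963 × (1020 − 7.47) × 5.27 / 3400 = 707.3 m³.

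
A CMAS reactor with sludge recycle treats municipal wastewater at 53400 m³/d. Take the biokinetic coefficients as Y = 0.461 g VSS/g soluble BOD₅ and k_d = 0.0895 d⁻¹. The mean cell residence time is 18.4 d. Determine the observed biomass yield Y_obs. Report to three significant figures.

Correct the yield for decay: Y_obs = Y/(1 + k_d θ_c) = 0.461 / (1 + 0.0895 × 18.4) = 0.461 / 2.647 = 0.1742.

Y_obs ≈ 0.174 g VSS/g soluble BOD₅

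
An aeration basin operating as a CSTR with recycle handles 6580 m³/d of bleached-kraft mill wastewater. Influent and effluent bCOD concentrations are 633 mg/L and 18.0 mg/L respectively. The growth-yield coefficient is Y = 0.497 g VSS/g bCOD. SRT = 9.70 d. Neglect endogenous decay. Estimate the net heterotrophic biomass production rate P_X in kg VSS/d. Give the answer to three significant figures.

Since k_d ≈ 0, Y_obs = Y = 0.497 g VSS/g bCOD.
Mass of bCOD removed per day: Q(S₀ − S) = 6580 × 615.0 g/m³ = 4047 kg/d.
P_X = Y_obs · Q(S₀ − S) = 0.4970 × 4047 = 2011 kg VSS/d.

P_X ≈ 2010 kg VSS/d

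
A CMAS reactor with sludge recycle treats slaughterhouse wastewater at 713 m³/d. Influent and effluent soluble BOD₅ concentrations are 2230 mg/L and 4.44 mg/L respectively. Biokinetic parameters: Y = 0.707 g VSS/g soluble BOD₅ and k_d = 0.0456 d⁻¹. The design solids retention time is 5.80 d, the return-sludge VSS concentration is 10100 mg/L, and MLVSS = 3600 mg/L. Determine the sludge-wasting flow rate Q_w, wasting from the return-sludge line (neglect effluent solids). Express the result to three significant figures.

Q_w ≈ 87.8 m³/d

Rearranging the biomass balance for a CMAS with decay, V = Y·Q·ΔS·θ_c / [X·(1+k_d θ_c)] = 0.707 × 713 × (2230 − 4.44) × 5.80 / [3600 × (1 + 0.0456 × 5.80)] = 6.51×10^6 / 4552 = 1429 m³.
Q_w = (V·X)/(θ_c X_r) = 1429 × 3600 / (5.80 × 10100) = 87.84 m³/d.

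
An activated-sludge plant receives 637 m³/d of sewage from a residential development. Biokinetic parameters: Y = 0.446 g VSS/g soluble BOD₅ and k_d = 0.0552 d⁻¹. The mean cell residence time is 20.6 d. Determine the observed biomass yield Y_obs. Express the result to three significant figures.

Correct the yield for decay: Y_obs = Y/(1 + k_d θ_c) = 0.446 / (1 + 0.0552 × 20.6) = 0.446 / 2.137 = 0.2087.

Y_obs ≈ 0.209 g VSS/g soluble BOD₅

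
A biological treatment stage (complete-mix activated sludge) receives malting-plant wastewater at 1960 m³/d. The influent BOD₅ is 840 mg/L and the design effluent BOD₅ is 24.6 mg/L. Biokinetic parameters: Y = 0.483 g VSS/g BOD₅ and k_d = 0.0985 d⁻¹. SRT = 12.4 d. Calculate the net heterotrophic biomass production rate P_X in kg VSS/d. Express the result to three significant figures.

P_X ≈ 347 kg VSS/d

Correct the yield for decay: Y_obs = Y/(1 + k_d θ_c) = 0.483 / (1 + 0.0985 × 12.4) = 0.483 / 2.221 = 0.2174.
Mass of BOD₅ removed per day: Q(S₀ − S) = 1960 × 815.4 g/m³ = 1598 kg/d.
Net biomass production P_X = Y_obs × Q·(S₀ − S) = 0.2174 × 1598 = 347.5 kg VSS/d.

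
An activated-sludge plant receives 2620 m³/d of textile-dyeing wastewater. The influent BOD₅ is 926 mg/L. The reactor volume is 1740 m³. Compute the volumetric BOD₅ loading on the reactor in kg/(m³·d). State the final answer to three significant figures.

L_v ≈ 1.39 kg BOD₅/(m³·d)

Applied BOD₅ load per unit volume = Q·S₀/V = (2620 × 926/1000)/1740 = 1.394 kg BOD₅·m⁻³·d⁻¹.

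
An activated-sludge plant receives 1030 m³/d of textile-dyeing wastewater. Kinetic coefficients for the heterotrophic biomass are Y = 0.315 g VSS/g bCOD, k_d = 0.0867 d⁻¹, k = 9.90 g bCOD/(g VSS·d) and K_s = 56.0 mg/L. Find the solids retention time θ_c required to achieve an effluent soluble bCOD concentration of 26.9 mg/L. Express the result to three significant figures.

From 1/θ_c = Y·k·S/(K_s + S) − k_d: Y·k·S/(K_s+S) = 0.315 × 9.90 × 26.9 / (56.0 + 26.9) = 1.012 d⁻¹.
θ_c = 1/(μ − k_d) = 1/(1.012 − 0.0867) = 1/0.9252 = 1.081 d.

θ_c ≈ 1.08 d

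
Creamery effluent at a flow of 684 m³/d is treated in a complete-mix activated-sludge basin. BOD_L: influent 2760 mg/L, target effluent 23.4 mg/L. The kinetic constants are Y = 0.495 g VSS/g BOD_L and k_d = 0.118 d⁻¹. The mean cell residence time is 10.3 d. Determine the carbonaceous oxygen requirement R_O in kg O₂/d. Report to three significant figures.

R_O ≈ 1280 kg O₂/d

The observed yield is Y_obs = Y/(1 + k_d·θ_c) = 0.495 / (1 + 0.118 × 10.3) = 0.495 / 2.215 = 0.2234 g VSS per g BOD_L removed.
Substrate removed = Q·(S₀ − S) = 684 m³/d × (2760 − 23.4) g/m³ = 1.87×10^6 g/d = 1872 kg/d.
Net sludge production P_X = 0.2234 × 1872 = 418.2 kg VSS/d.
Carbonaceous O₂ demand = substrate oxidised − cell-mass equivalent = 1872 − 1.42 × 418.2 = 1278 kg O₂/d.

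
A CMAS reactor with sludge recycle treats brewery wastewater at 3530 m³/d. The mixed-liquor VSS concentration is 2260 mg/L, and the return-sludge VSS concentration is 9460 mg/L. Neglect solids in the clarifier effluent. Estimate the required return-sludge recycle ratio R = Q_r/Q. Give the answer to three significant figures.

Mass balance around the secondary clarifier (neglecting effluent solids): R = X / (X_r − X) = 2260 / (9460 − 2260) = 0.3139.

R ≈ 0.314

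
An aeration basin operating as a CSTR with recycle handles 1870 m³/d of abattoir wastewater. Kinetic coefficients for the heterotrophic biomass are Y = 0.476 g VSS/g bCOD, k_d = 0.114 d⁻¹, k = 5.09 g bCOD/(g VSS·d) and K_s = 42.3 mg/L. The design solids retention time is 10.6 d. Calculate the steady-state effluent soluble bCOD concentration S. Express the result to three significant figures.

S ≈ 3.98 mg/L

From the Monod/SRT balance for a CMAS, S = K_s·(1+k_d θ_c)/[θ_c·(Y k − k_d) − 1] = 42.3 × (1 + 0.114 × 10.6) / [10.6 × (0.476 × 5.09 − 0.114) − 1] = 93.42 / 23.47 = 3.980 mg/L.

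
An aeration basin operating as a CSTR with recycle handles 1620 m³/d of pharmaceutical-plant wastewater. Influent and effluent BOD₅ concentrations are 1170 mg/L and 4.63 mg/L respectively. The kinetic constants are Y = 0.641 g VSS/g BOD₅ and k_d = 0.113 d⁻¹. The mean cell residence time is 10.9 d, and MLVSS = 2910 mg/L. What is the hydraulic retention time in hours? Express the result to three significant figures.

Steady-state biomass mass balance: V·X·(1 + k_d·θ_c) = Y·Q·(S₀ − S)·θ_c, so V = 0.641 × 1620 × (1170 − 4.63) × 10.9 / [2910 × (1 + 0.113 × 10.9)] = 1.32×10^7 / 6494 = 2031 m³.
τ = V/Q = 2031/1620 = 1.254 d, or 30.09 h.

τ ≈ 30.1 h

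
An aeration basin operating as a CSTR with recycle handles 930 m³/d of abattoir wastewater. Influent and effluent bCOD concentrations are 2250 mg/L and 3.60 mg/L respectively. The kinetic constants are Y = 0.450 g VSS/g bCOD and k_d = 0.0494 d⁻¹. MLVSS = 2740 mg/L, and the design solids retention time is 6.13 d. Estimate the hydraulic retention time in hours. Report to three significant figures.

Rearranging the biomass balance for a CMAS with decay, V = Y·Q·ΔS·θ_c / [X·(1+k_d θ_c)] = 0.450 × 930 × (2250 − 3.60) × 6.13 / [2740 × (1 + 0.0494 × 6.13)] = 5.76×10^6 / 3570 = 1614 m³.
Hydraulic retention time τ = V/Q = 1614 / 930 = 1.736 d = 41.66 h.

τ ≈ 41.7 h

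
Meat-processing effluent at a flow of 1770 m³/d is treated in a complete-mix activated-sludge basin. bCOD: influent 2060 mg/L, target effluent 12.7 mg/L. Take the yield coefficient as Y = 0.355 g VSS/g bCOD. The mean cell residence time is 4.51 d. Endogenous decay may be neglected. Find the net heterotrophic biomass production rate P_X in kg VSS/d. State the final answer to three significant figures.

P_X ≈ 1290 kg VSS/d

No decay correction is needed, so Y_obs = Y = 0.355.
Substrate removed = Q·(S₀ − S) = 1770 m³/d × (2060 − 12.7) g/m³ = 3.62×10^6 g/d = 3624 kg/d.
P_X = Y_obs · Q(S₀ − S) = 0.3550 × 3624 = 1286 kg VSS/d.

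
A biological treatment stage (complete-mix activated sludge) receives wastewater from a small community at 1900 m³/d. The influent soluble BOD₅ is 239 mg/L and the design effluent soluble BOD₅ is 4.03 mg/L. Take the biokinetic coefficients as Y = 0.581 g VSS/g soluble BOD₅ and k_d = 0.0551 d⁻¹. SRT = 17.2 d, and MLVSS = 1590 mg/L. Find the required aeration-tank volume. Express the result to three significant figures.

V ≈ 1440 m³

Rearranging the biomass balance for a CMAS with decay, V = Y·Q·ΔS·θ_c / [X·(1+k_d θ_c)] = 0.581 × 1900 × (239 − 4.03) × 17.2 / [1590 × (1 + 0.0551 × 17.2)] = 4.46×10^6 / 3097 = 1441 m³.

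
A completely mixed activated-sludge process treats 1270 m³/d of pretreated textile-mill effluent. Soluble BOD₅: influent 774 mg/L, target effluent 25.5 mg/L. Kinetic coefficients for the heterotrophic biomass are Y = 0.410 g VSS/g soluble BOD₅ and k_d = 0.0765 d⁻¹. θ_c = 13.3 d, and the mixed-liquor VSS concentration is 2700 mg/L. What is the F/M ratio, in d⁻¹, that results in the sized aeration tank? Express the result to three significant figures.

F/M ≈ 0.383 d⁻¹

Rearranging the biomass balance for a CMAS with decay, V = Y·Q·ΔS·θ_c / [X·(1+k_d θ_c)] = 0.410 × 1270 × (774 − 25.5) × 13.3 / [2700 × (1 + 0.0765 × 13.3)] = 5.18×10^6 / 5447 = 951.6 m³.
F/M = Q·S₀ / (V·X) = 1270 × 774 / (951.6 × 2700) = 0.3826 g soluble BOD₅·(g VSS·d)⁻¹.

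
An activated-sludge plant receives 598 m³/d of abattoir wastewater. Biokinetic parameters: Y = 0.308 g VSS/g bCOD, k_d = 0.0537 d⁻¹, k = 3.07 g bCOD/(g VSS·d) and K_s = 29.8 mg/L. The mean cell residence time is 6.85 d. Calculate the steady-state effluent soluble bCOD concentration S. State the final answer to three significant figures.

S ≈ 7.98 mg/L

For a completely mixed reactor with recycle the Lawrence–McCarty relation gives S = K_s·(1 + k_d·θ_c) / [θ_c·(Y·k − k_d) − 1] = 29.8 × (1 + 0.0537 × 6.85) / [6.85 × (0.308 × 3.07 − 0.0537) − 1] = 40.76 / 5.109 = 7.978 mg/L.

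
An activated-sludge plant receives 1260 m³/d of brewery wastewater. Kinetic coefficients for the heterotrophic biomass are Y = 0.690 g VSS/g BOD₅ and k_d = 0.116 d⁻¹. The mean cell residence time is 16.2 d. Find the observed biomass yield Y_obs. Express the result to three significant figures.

Y_obs ≈ 0.240 g VSS/g BOD₅

Observed yield with endogenous decay: Y_obs = Y / (1 + k_d·θ_c) = 0.690 / (1 + 0.116 × 16.2) = 0.690 / 2.879 = 0.2396 g VSS/g BOD₅.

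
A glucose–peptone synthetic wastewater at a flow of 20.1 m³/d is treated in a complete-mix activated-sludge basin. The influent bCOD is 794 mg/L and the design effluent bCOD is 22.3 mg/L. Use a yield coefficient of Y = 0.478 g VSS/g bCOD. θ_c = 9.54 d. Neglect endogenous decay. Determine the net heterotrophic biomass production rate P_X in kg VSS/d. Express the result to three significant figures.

P_X ≈ 7.41 kg VSS/d

Since k_d ≈ 0, Y_obs = Y = 0.478 g VSS/g bCOD.
ΔS = 794 − 22.3 = 771.7 mg/L, so the substrate removal rate is 20.1 × 771.7/1000 = 15.51 kg bCOD/d.
Biomass produced: P_X = Y_obs·Q·ΔS = 0.4780 × 15.51 ≈ 7.414 kg VSS/d.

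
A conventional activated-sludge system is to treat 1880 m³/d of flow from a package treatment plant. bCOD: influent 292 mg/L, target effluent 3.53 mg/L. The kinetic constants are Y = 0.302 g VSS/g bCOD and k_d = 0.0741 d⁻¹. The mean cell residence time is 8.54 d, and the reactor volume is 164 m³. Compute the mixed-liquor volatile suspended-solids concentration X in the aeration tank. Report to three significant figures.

X = Y·Q·ΔS·θ_c / [V·(1 + k_d θ_c)] = 0.302 × 1880 × (292 − 3.53) × 8.54 / [164 × (1 + 0.0741 × 8.54)] = 5223 mg/L.

X ≈ 5220 mg/L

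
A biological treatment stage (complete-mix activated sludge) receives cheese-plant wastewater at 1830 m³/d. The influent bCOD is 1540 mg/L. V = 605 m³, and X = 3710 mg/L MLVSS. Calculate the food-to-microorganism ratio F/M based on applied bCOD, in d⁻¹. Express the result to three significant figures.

F/M ≈ 1.26 d⁻¹

F/M = Q·S₀ / (V·X) = 1830 × 1540 / (605.0 × 3710) = 1.256 g bCOD·(g VSS·d)⁻¹.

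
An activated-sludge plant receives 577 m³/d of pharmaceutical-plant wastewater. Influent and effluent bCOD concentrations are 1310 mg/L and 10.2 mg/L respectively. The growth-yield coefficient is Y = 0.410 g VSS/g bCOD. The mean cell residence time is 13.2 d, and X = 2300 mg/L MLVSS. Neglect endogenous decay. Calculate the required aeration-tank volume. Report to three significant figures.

V·X = Y·Q·ΔS·θ_c gives V = 0.410 × 577 × (1310 − 10.2) × 13.2 / 2300 = 1765 m³.

V ≈ 1760 m³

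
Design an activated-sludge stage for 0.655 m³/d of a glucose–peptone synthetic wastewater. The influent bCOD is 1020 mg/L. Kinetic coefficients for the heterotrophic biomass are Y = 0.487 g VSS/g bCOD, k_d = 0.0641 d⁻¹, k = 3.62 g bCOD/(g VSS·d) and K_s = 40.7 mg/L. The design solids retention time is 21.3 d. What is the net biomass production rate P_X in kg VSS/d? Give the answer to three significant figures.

P_X ≈ 0.137 kg VSS/d

For a completely mixed reactor with recycle the Lawrence–McCarty relation gives S = K_s·(1 + k_d·θ_c) / [θ_c·(Y·k − k_d) − 1] = 40.7 × (1 + 0.0641 × 21.3) / [21.3 × (0.487 × 3.62 − 0.0641) − 1] = 96.27 / 35.19 = 2.736 mg/L.
The observed yield is Y_obs = Y/(1 + k_d·θ_c) = 0.487 / (1 + 0.0641 × 21.3) = 0.487 / 2.365 = 0.2059 g VSS per g bCOD removed.
Mass of bCOD removed per day: Q(S₀ − S) = 0.655 × 1017 g/m³ = 0.6663 kg/d.
Net biomass production P_X = Y_obs × Q·(S₀ − S) = 0.2059 × 0.6663 = 0.1372 kg VSS/d.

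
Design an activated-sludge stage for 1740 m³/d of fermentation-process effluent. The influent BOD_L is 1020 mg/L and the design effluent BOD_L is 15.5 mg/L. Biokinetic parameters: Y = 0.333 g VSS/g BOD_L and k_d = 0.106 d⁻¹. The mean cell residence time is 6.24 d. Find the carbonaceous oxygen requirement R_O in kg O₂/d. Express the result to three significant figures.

Y_obs = Y / (1 + k_d θ_c) = 0.333 / (1 + 0.106 × 6.24) = 0.333 / 1.661 = 0.2004.
Q·(S₀ − S) = 1740 × (1020 − 15.5) × 10⁻³ = 1748 kg/d removed.
Net sludge production P_X = 0.2004 × 1748 = 350.3 kg VSS/d.
Carbonaceous O₂ demand = substrate oxidised − cell-mass equivalent = 1748 − 1.42 × 350.3 = 1250 kg O₂/d.

R_O ≈ 1250 kg O₂/d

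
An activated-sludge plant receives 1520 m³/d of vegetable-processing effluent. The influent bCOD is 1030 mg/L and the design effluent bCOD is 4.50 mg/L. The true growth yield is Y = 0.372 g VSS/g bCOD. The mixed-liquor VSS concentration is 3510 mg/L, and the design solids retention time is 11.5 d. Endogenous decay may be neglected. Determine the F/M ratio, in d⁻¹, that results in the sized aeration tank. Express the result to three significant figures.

F/M ≈ 0.235 d⁻¹

With k_d = 0 the design equation reduces to V = Y Q (S₀−S) θ_c / X = 0.372 × 1520 × (1030 − 4.50) × 11.5 / 3510 = 1900 m³.
F/M = applied load / biomass = Q·S₀/(V·X) = 1520 × 1030 / (1900 × 3510) = 0.2348 d⁻¹.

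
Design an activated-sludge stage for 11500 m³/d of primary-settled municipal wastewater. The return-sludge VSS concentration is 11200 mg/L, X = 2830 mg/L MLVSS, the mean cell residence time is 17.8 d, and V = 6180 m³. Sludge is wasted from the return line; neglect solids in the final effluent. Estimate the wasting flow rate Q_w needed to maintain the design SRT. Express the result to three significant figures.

Q_w ≈ 87.7 m³/d

Q_w = (V·X)/(θ_c X_r) = 6180 × 2830 / (17.8 × 11200) = 87.73 m³/d.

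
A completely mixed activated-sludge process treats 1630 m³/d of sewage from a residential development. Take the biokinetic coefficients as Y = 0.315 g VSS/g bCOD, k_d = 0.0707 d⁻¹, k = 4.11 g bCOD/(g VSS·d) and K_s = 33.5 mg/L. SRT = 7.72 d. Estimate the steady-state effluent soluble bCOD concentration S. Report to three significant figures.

S ≈ 6.13 mg/L

Effluent substrate depends only on kinetics and SRT: S = K_s(1 + k_d θ_c) / [θ_c(Yk − k_d) − 1] = 33.5 × (1 + 0.0707 × 7.72) / [7.72 × (0.315 × 4.11 − 0.0707) − 1] = 51.78 / 8.449 = 6.129 mg/L.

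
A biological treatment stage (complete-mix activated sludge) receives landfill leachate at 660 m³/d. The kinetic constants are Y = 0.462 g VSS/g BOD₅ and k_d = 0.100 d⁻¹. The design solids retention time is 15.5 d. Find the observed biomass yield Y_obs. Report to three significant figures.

The observed yield is Y_obs = Y/(1 + k_d·θ_c) = 0.462 / (1 + 0.100 × 15.5) = 0.462 / 2.550 = 0.1812 g VSS per g BOD₅ removed.

Y_obs ≈ 0.181 g VSS/g BOD₅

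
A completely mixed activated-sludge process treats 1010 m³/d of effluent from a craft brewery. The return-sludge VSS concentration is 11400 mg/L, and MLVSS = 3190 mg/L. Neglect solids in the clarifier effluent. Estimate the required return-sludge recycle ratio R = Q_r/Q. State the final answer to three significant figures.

R ≈ 0.389

Solids balance on the clarifier gives (1+R)X = R·X_r, so R = X/(X_r − X) = 3190 / (11400 − 3190) = 0.3886.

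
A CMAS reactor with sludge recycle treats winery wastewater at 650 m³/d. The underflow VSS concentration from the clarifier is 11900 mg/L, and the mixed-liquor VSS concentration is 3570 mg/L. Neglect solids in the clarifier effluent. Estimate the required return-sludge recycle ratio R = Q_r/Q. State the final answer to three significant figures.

Mass balance around the secondary clarifier (neglecting effluent solids): R = X / (X_r − X) = 3570 / (11900 − 3570) = 0.4286.

R ≈ 0.429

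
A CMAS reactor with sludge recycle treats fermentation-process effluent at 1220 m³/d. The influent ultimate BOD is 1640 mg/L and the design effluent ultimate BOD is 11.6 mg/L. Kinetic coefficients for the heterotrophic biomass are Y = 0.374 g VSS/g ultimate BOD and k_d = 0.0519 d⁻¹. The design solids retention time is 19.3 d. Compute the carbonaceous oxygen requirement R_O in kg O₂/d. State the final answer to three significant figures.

R_O ≈ 1460 kg O₂/d

Correct the yield for decay: Y_obs = Y/(1 + k_d θ_c) = 0.374 / (1 + 0.0519 × 19.3) = 0.374 / 2.002 = 0.1868.
Substrate removed = Q·(S₀ − S) = 1220 m³/d × (1640 − 11.6) g/m³ = 1.99×10^6 g/d = 1987 kg/d.
P_X = Y_obs·Q·(S₀ − S) = 0.1868 × 1987 = 371.2 kg VSS/d.
R_O = Q·(S₀ − S) − 1.42·P_X = 1987 − 1.42 × 371.2 = 1460 kg O₂/d.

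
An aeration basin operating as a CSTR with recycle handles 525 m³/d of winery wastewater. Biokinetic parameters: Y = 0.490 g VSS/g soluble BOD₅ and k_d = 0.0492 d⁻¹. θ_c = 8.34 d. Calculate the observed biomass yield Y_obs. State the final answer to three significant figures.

Correct the yield for decay: Y_obs = Y/(1 + k_d θ_c) = 0.490 / (1 + 0.0492 × 8.34) = 0.490 / 1.410 = 0.3474.

Y_obs ≈ 0.347 g VSS/g soluble BOD₅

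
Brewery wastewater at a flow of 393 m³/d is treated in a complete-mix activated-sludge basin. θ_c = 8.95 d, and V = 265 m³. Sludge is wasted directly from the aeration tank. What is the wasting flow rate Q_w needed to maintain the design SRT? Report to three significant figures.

For wasting at MLVSS concentration, Q_w = V/θ_c = 265.0/8.95 = 29.61 m³/d.

Q_w ≈ 29.6 m³/d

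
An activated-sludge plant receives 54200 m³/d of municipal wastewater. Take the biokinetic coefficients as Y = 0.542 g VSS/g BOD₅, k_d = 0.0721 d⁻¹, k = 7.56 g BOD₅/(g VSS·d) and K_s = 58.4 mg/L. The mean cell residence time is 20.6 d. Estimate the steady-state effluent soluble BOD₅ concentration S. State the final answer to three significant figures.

For a completely mixed reactor with recycle the Lawrence–McCarty relation gives S = K_s·(1 + k_d·θ_c) / [θ_c·(Y·k − k_d) − 1] = 58.4 × (1 + 0.0721 × 20.6) / [20.6 × (0.542 × 7.56 − 0.0721) − 1] = 145.1 / 81.92 = 1.772 mg/L.

S ≈ 1.77 mg/L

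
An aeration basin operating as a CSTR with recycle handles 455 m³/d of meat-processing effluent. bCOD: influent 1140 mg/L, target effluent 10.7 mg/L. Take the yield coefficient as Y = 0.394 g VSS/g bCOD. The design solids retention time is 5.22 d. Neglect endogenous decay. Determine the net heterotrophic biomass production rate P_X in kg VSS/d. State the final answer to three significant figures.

No decay correction is needed, so Y_obs = Y = 0.394.
Mass of bCOD removed per day: Q(S₀ − S) = 455 × 1129 g/m³ = 513.8 kg/d.
Net biomass production P_X = Y_obs × Q·(S₀ − S) = 0.3940 × 513.8 = 202.4 kg VSS/d.

P_X ≈ 202 kg VSS/d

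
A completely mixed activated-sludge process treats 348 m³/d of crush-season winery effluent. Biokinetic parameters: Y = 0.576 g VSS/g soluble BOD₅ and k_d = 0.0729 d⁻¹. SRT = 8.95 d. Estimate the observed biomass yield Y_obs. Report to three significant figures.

Y_obs ≈ 0.349 g VSS/g soluble BOD₅

The observed yield is Y_obs = Y/(1 + k_d·θ_c) = 0.576 / (1 + 0.0729 × 8.95) = 0.576 / 1.652 = 0.3486 g VSS per g soluble BOD₅ removed.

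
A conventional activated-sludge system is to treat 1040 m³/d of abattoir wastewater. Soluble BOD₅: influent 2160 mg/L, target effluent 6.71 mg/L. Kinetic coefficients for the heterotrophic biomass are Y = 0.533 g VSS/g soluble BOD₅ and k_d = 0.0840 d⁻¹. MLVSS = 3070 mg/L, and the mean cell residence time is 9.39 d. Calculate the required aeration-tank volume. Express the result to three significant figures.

Rearranging the biomass balance for a CMAS with decay, V = Y·Q·ΔS·θ_c / [X·(1+k_d θ_c)] = 0.533 × 1040 × (2160 − 6.71) × 9.39 / [3070 × (1 + 0.0840 × 9.39)] = 1.12×10^7 / 5491 = 2041 m³.

V ≈ 2040 m³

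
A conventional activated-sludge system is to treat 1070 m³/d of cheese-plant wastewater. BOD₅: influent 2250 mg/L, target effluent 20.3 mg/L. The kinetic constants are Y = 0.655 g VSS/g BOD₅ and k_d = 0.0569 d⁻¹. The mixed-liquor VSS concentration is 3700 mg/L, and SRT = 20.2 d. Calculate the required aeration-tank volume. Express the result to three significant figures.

V ≈ 3970 m³

Rearranging the biomass balance for a CMAS with decay, V = Y·Q·ΔS·θ_c / [X·(1+k_d θ_c)] = 0.655 × 1070 × (2250 − 20.3) × 20.2 / [3700 × (1 + 0.0569 × 20.2)] = 3.16×10^7 / 7953 = 3969 m³.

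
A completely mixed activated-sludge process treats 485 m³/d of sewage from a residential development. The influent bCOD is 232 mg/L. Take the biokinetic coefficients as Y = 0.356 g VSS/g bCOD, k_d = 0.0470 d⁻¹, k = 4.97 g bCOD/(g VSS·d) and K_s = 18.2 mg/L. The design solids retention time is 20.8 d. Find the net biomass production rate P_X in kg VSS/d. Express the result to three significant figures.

P_X ≈ 20.2 kg VSS/d

For a completely mixed reactor with recycle the Lawrence–McCarty relation gives S = K_s·(1 + k_d·θ_c) / [θ_c·(Y·k − k_d) − 1] = 18.2 × (1 + 0.0470 × 20.8) / [20.8 × (0.356 × 4.97 − 0.0470) − 1] = 35.99 / 34.82 = 1.034 mg/L.
Correct the yield for decay: Y_obs = Y/(1 + k_d θ_c) = 0.356 / (1 + 0.0470 × 20.8) = 0.356 / 1.978 = 0.1800.
Substrate removed = Q·(S₀ − S) = 485 m³/d × (232 − 1.03) g/m³ = 1.12×10^5 g/d = 112.0 kg/d.
Biomass produced: P_X = Y_obs·Q·ΔS = 0.1800 × 112.0 ≈ 20.17 kg VSS/d.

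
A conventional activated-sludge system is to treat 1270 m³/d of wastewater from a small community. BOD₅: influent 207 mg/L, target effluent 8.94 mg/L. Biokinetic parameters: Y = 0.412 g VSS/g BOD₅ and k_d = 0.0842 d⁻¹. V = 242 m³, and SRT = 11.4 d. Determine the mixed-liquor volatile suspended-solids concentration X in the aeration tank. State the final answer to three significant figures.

X ≈ 2490 mg/L

From V·X·(1 + k_d·θ_c) = Y·Q·(S₀ − S)·θ_c: X = 0.412 × 1270 × (207 − 8.94) × 11.4 / [242 × (1 + 0.0842 × 11.4)] = 2491 mg/L.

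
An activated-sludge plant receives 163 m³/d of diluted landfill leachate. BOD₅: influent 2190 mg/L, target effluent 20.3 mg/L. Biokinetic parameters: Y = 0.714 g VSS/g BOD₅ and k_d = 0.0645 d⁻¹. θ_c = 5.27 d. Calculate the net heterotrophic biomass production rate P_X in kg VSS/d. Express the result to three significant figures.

The observed yield is Y_obs = Y/(1 + k_d·θ_c) = 0.714 / (1 + 0.0645 × 5.27) = 0.714 / 1.340 = 0.5329 g VSS per g BOD₅ removed.
Q·(S₀ − S) = 163 × (2190 − 20.3) × 10⁻³ = 353.7 kg/d removed.
P_X = Y_obs · Q(S₀ − S) = 0.5329 × 353.7 = 188.5 kg VSS/d.

P_X ≈ 188 kg VSS/d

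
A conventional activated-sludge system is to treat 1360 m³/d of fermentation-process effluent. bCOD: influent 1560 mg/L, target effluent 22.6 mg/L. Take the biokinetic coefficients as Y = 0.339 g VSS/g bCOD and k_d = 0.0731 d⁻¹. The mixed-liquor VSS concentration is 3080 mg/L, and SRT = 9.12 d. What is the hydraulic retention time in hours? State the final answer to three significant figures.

Rearranging the biomass balance for a CMAS with decay, V = Y·Q·ΔS·θ_c / [X·(1+k_d θ_c)] = 0.339 × 1360 × (1560 − 22.6) × 9.12 / [3080 × (1 + 0.0731 × 9.12)] = 6.46×10^6 / 5133 = 1259 m³.
HRT = V/Q = 1259 m³ / 1360 m³·d⁻¹ = 0.9259 d × 24 = 22.22 h.

τ ≈ 22.2 h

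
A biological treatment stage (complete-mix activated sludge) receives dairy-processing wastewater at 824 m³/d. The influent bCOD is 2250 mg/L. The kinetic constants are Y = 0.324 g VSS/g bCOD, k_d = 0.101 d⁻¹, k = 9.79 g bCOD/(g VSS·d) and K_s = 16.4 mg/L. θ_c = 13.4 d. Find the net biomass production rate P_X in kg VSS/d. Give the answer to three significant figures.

From the Monod/SRT balance for a CMAS, S = K_s·(1+k_d θ_c)/[θ_c·(Y k − k_d) − 1] = 16.4 × (1 + 0.101 × 13.4) / [13.4 × (0.324 × 9.79 − 0.101) − 1] = 38.60 / 40.15 = 0.9613 mg/L.
Correct the yield for decay: Y_obs = Y/(1 + k_d θ_c) = 0.324 / (1 + 0.101 × 13.4) = 0.324 / 2.353 = 0.1377.
Substrate removed = Q·(S₀ − S) = 824 m³/d × (2250 − 0.961) g/m³ = 1.85×10^6 g/d = 1853 kg/d.
Net biomass production P_X = Y_obs × Q·(S₀ − S) = 0.1377 × 1853 = 255.1 kg VSS/d.

P_X ≈ 255 kg VSS/d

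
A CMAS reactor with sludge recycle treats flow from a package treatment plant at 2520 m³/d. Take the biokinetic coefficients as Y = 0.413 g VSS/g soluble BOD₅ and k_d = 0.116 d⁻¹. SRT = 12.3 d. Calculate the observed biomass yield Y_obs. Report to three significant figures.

Y_obs ≈ 0.170 g VSS/g soluble BOD₅

Correct the yield for decay: Y_obs = Y/(1 + k_d θ_c) = 0.413 / (1 + 0.116 × 12.3) = 0.413 / 2.427 = 0.1702.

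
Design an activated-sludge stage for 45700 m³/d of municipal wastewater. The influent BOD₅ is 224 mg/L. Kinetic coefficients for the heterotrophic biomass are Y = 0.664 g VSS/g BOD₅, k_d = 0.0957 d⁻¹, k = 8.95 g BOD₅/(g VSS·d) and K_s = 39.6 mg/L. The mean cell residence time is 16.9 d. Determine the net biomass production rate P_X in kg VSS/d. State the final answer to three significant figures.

P_X ≈ 2580 kg VSS/d

From the Monod/SRT balance for a CMAS, S = K_s·(1+k_d θ_c)/[θ_c·(Y k − k_d) − 1] = 39.6 × (1 + 0.0957 × 16.9) / [16.9 × (0.664 × 8.95 − 0.0957) − 1] = 103.6 / 97.82 = 1.060 mg/L.
Correct the yield for decay: Y_obs = Y/(1 + k_d θ_c) = 0.664 / (1 + 0.0957 × 16.9) = 0.664 / 2.617 = 0.2537.
ΔS = 224 − 1.06 = 222.9 mg/L, so the substrate removal rate is 45700 × 222.9/1000 = 10188 kg BOD₅/d.
P_X = Y_obs · Q(S₀ − S) = 0.2537 × 10188 = 2585 kg VSS/d.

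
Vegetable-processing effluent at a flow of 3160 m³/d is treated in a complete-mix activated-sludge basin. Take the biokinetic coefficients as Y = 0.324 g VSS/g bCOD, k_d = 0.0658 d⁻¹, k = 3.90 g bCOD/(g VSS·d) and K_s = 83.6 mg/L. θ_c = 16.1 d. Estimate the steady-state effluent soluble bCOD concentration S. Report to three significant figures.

S ≈ 9.42 mg/L

From the Monod/SRT balance for a CMAS, S = K_s·(1+k_d θ_c)/[θ_c·(Y k − k_d) − 1] = 83.6 × (1 + 0.0658 × 16.1) / [16.1 × (0.324 × 3.90 − 0.0658) − 1] = 172.2 / 18.28 = 9.416 mg/L.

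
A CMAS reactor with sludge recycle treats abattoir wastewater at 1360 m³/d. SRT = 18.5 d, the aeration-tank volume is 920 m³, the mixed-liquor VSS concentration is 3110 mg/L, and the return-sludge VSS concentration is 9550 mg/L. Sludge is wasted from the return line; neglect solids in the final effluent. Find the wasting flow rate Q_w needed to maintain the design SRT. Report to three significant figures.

Q_w ≈ 16.2 m³/d

Wasting from the return line (neglecting effluent solids): Q_w = V·X / (θ_c·X_r) = 920.0 × 3110 / (18.5 × 9550) = 16.19 m³/d.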